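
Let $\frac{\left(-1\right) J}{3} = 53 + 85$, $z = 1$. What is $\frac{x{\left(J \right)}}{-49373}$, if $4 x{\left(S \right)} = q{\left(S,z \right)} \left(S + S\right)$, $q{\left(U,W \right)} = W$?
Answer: $\frac{207}{49373} \approx 0.0041926$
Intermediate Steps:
$J = -414$ ($J = - 3 \left(53 + 85\right) = \left(-3\right) 138 = -414$)
$x{\left(S \right)} = \frac{S}{2}$ ($x{\left(S \right)} = \frac{1 \left(S + S\right)}{4} = \frac{1 \cdot 2 S}{4} = \frac{2 S}{4} = \frac{S}{2}$)
$\frac{x{\left(J \right)}}{-49373} = \frac{\frac{1}{2} \left(-414\right)}{-49373} = \left(-207\right) \left(- \frac{1}{49373}\right) = \frac{207}{49373}$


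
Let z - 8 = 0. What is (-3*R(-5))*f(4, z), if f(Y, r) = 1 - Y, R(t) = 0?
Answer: 0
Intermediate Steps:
z = 8 (z = 8 + 0 = 8)
(-3*R(-5))*f(4, z) = (-3*0)*(1 - 1*4) = 0*(1 - 4) = 0*(-3) = 0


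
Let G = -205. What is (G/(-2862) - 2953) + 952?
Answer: -5726657/2862 ≈ -2000.9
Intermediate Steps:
(G/(-2862) - 2953) + 952 = (-205/(-2862) - 2953) + 952 = (-205*(-1/2862) - 2953) + 952 = (205/2862 - 2953) + 952 = -8451281/2862 + 952 = -5726657/2862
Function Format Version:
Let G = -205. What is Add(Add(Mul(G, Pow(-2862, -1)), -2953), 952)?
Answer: Rational(-5726657, 2862) ≈ -2000.9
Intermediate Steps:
Add(Add(Mul(G, Pow(-2862, -1)), -2953), 952) = Add(Add(Mul(-205, Pow(-2862, -1)), -2953), 952) = Add(Add(Mul(-205, Rational(-1, 2862)), -2953), 952) = Add(Add(Rational(205, 2862), -2953), 952) = Add(Rational(-8451281, 2862), 952) = Rational(-5726657, 2862)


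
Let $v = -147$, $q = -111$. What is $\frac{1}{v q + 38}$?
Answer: $\frac{1}{16355} \approx 6.1143 \cdot 10^{-5}$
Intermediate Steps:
$\frac{1}{v q + 38} = \frac{1}{\left(-147\right) \left(-111\right) + 38} = \frac{1}{16317 + 38} = \frac{1}{16355}$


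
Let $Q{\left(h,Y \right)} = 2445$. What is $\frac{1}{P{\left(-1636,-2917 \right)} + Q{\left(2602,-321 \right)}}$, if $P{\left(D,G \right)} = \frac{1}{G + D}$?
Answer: $\frac{4553}{11132084} \approx 0.000409$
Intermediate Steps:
$P{\left(D,G \right)} = \frac{1}{D + G}$
$\frac{1}{P{\left(-1636,-2917 \right)} + Q{\left(2602,-321 \right)}} = \frac{1}{\frac{1}{-1636 - 2917} + 2445} = \frac{1}{\frac{1}{-4553} + 2445} = \frac{1}{- \frac{1}{4553} + 2445} = \frac{1}{\frac{11132084}{4553}} = \frac{4553}{11132084}$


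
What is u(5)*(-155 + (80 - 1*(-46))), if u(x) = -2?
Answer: 58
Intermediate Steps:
u(5)*(-155 + (80 - 1*(-46))) = -2*(-155 + (80 - 1*(-46))) = -2*(-155 + (80 + 46)) = -2*(-155 + 126) = -2*(-29) = 58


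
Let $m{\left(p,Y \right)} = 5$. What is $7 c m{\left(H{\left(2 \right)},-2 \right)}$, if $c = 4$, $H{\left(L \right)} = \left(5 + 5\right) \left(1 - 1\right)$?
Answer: $140$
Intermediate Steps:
$H{\left(L \right)} = 0$ ($H{\left(L \right)} = 10 \cdot 0 = 0$)
$7 c m{\left(H{\left(2 \right)},-2 \right)} = 7 \cdot 4 \cdot 5 = 28 \cdot 5 = 140$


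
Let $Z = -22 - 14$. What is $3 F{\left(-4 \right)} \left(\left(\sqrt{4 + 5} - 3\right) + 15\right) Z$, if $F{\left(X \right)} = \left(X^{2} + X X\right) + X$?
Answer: $-45360$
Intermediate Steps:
$F{\left(X \right)} = X + 2 X^{2}$ ($F{\left(X \right)} = \left(X^{2} + X^{2}\right) + X = 2 X^{2} + X = X + 2 X^{2}$)
$Z = -36$ ($Z = -22 - 14 = -36$)
$3 F{\left(-4 \right)} \left(\left(\sqrt{4 + 5} - 3\right) + 15\right) Z = 3 \left(- 4 \left(1 + 2 \left(-4\right)\right)\right) \left(\left(\sqrt{4 + 5} - 3\right) + 15\right) \left(-36\right) = 3 \left(- 4 \left(1 - 8\right)\right) \left(\left(\sqrt{9} - 3\right) + 15\right) \left(-36\right) = 3 \left(\left(-4\right) \left(-7\right)\right) \left(\left(3 - 3\right) + 15\right) \left(-36\right) = 3 \cdot 28 \left(0 + 15\right) \left(-36\right) = 84 \cdot 15 \left(-36\right) = 1260 \left(-36\right) = -45360$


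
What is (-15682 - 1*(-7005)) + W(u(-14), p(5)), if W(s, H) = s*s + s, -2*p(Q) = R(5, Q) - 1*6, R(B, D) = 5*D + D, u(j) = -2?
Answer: -8675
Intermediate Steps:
R(B, D) = 6*D
p(Q) = 3 - 3*Q (p(Q) = -(6*Q - 1*6)/2 = -(6*Q - 6)/2 = -(-6 + 6*Q)/2 = 3 - 3*Q)
W(s, H) = s + s² (W(s, H) = s² + s = s + s²)
(-15682 - 1*(-7005)) + W(u(-14), p(5)) = (-15682 - 1*(-7005)) - 2*(1 - 2) = (-15682 + 7005) - 2*(-1) = -8677 + 2 = -8675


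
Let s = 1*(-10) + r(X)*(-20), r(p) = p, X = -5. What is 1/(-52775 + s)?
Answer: -1/52685 ≈ -1.8981e-5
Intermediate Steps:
s = 90 (s = 1*(-10) - 5*(-20) = -10 + 100 = 90)
1/(-52775 + s) = 1/(-52775 + 90) = 1/(-52685) = -1/52685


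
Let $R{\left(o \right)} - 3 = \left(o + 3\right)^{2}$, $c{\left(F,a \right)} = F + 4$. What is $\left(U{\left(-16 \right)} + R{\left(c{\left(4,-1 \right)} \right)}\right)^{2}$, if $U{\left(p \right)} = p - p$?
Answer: $15376$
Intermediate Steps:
$c{\left(F,a \right)} = 4 + F$
$R{\left(o \right)} = 3 + \left(3 + o\right)^{2}$ ($R{\left(o \right)} = 3 + \left(o + 3\right)^{2} = 3 + \left(3 + o\right)^{2}$)
$U{\left(p \right)} = 0$
$\left(U{\left(-16 \right)} + R{\left(c{\left(4,-1 \right)} \right)}\right)^{2} = \left(0 + \left(3 + \left(3 + \left(4 + 4\right)\right)^{2}\right)\right)^{2} = \left(0 + \left(3 + \left(3 + 8\right)^{2}\right)\right)^{2} = \left(0 + \left(3 + 11^{2}\right)\right)^{2} = \left(0 + \left(3 + 121\right)\right)^{2} = \left(0 + 124\right)^{2} = 124^{2} = 15376$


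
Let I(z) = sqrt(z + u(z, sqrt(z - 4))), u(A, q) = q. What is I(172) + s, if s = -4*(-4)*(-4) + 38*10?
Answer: 316 + sqrt(172 + 2*sqrt(42)) ≈ 329.60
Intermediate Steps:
I(z) = sqrt(z + sqrt(-4 + z)) (I(z) = sqrt(z + sqrt(z - 4)) = sqrt(z + sqrt(-4 + z)))
s = 316 (s = 16*(-4) + 380 = -64 + 380 = 316)
I(172) + s = sqrt(172 + sqrt(-4 + 172)) + 316 = sqrt(172 + sqrt(168)) + 316 = sqrt(172 + 2*sqrt(42)) + 316 = 316 + sqrt(172 + 2*sqrt(42))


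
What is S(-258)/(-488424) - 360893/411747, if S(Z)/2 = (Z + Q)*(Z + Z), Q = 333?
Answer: -6016649368/8379463197 ≈ -0.71802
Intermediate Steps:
S(Z) = 4*Z*(333 + Z) (S(Z) = 2*((Z + 333)*(Z + Z)) = 2*((333 + Z)*(2*Z)) = 2*(2*Z*(333 + Z)) = 4*Z*(333 + Z))
S(-258)/(-488424) - 360893/411747 = (4*(-258)*(333 - 258))/(-488424) - 360893/411747 = (4*(-258)*75)*(-1/488424) - 360893*1/411747 = -77400*(-1/488424) - 360893/411747 = 3225/20351 - 360893/411747 = -6016649368/8379463197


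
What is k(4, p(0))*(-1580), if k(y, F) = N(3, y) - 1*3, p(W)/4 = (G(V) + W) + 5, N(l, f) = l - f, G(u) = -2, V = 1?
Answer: 6320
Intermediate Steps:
p(W) = 12 + 4*W (p(W) = 4*((-2 + W) + 5) = 4*(3 + W) = 12 + 4*W)
k(y, F) = -y (k(y, F) = (3 - y) - 1*3 = (3 - y) - 3 = -y)
k(4, p(0))*(-1580) = -1*4*(-1580) = -4*(-1580) = 6320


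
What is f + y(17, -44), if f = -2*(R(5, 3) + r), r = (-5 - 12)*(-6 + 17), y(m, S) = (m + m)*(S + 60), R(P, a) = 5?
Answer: 908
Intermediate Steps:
y(m, S) = 2*m*(60 + S) (y(m, S) = (2*m)*(60 + S) = 2*m*(60 + S))
r = -187 (r = -17*11 = -187)
f = 364 (f = -2*(5 - 187) = -2*(-182) = 364)
f + y(17, -44) = 364 + 2*17*(60 - 44) = 364 + 2*17*16 = 364 + 544 = 908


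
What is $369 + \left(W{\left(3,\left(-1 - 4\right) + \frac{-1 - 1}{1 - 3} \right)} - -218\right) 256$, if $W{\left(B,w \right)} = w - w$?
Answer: $56177$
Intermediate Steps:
$W{\left(B,w \right)} = 0$
$369 + \left(W{\left(3,\left(-1 - 4\right) + \frac{-1 - 1}{1 - 3} \right)} - -218\right) 256 = 369 + \left(0 - -218\right) 256 = 369 + \left(0 + 218\right) 256 = 369 + 218 \cdot 256 = 369 + 55808 = 56177$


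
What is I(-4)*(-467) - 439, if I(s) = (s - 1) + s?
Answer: 3764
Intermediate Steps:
I(s) = -1 + 2*s (I(s) = (-1 + s) + s = -1 + 2*s)
I(-4)*(-467) - 439 = (-1 + 2*(-4))*(-467) - 439 = (-1 - 8)*(-467) - 439 = -9*(-467) - 439 = 4203 - 439 = 3764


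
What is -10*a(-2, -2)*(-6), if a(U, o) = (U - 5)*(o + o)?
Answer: 1680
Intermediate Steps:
a(U, o) = 2*o*(-5 + U) (a(U, o) = (-5 + U)*(2*o) = 2*o*(-5 + U))
-10*a(-2, -2)*(-6) = -20*(-2)*(-5 - 2)*(-6) = -20*(-2)*(-7)*(-6) = -10*28*(-6) = -280*(-6) = 1680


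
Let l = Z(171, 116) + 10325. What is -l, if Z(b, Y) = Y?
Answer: -10441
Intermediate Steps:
l = 10441 (l = 116 + 10325 = 10441)
-l = -1*10441 = -10441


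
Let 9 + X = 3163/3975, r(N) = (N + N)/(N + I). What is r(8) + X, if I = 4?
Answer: -9104/1325 ≈ -6.8709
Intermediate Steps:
r(N) = 2*N/(4 + N) (r(N) = (N + N)/(N + 4) = (2*N)/(4 + N) = 2*N/(4 + N))
X = -32612/3975 (X = -9 + 3163/3975 = -32612/3975 ≈ -8.2043)
r(8) + X = 2*8/(4 + 8) - 32612/3975 = 2*8/12 - 32612/3975 = 2*8*(1/12) - 32612/3975 = 4/3 - 32612/3975 = -9104/1325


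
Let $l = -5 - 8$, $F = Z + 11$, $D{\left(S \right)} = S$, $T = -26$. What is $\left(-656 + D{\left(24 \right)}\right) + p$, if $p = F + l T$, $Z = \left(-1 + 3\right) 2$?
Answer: $-279$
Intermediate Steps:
$Z = 4$ ($Z = 2 \cdot 2 = 4$)
$F = 15$ ($F = 4 + 11 = 15$)
$l = -13$
$p = 353$ ($p = 15 - -338 = 15 + 338 = 353$)
$\left(-656 + D{\left(24 \right)}\right) + p = \left(-656 + 24\right) + 353 = -632 + 353 = -279$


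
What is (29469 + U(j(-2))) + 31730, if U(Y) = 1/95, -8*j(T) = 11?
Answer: 5813906/95 ≈ 61199.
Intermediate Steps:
j(T) = -11/8 (j(T) = -⅛*11 = -11/8)
U(Y) = 1/95
(29469 + U(j(-2))) + 31730 = (29469 + 1/95) + 31730 = 2799556/95 + 31730 = 5813906/95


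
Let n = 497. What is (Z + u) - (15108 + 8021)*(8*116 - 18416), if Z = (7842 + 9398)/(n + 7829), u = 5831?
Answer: 1683874323249/4163 ≈ 4.0449e+8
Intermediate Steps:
Z = 8620/4163 (Z = (7842 + 9398)/(497 + 7829) = 17240/8326 = 17240*(1/8326) = 8620/4163 ≈ 2.0706)
(Z + u) - (15108 + 8021)*(8*116 - 18416) = (8620/4163 + 5831) - (15108 + 8021)*(8*116 - 18416) = 24283073/4163 - 23129*(928 - 18416) = 24283073/4163 - 23129*(-17488) = 24283073/4163 - 1*(-404479952) = 24283073/4163 + 404479952 = 1683874323249/4163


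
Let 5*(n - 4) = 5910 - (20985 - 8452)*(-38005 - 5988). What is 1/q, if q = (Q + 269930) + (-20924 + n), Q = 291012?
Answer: 5/554070289 ≈ 9.0241e-9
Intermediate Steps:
n = 551370199/5 (n = 4 + (5910 - (20985 - 8452)*(-38005 - 5988))/5 = 4 + (5910 - 12533*(-43993))/5 = 4 + (5910 - 1*(-551364269))/5 = 4 + (5910 + 551364269)/5 = 4 + (⅕)*551370179 = 4 + 551370179/5 = 551370199/5 ≈ 1.1027e+8)
q = 554070289/5 (q = (291012 + 269930) + (-20924 + 551370199/5) = 560942 + 551265579/5 = 554070289/5 ≈ 1.1081e+8)
1/q = 1/(554070289/5) = 5/554070289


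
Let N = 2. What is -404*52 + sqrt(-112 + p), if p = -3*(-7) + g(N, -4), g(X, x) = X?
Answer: -21008 + I*sqrt(89) ≈ -21008.0 + 9.434*I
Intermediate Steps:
p = 23 (p = -3*(-7) + 2 = 21 + 2 = 23)
-404*52 + sqrt(-112 + p) = -404*52 + sqrt(-112 + 23) = -21008 + sqrt(-89) = -21008 + I*sqrt(89)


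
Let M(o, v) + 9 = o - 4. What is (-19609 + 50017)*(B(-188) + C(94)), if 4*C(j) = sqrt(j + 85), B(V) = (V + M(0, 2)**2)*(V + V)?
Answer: 217234752 + 7602*sqrt(179) ≈ 2.1734e+8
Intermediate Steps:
M(o, v) = -13 + o (M(o, v) = -9 + (o - 4) = -9 + (-4 + o) = -13 + o)
B(V) = 2*V*(169 + V) (B(V) = (V + (-13 + 0)**2)*(V + V) = (V + (-13)**2)*(2*V) = (V + 169)*(2*V) = (169 + V)*(2*V) = 2*V*(169 + V))
C(j) = sqrt(85 + j)/4 (C(j) = sqrt(j + 85)/4 = sqrt(85 + j)/4)
(-19609 + 50017)*(B(-188) + C(94)) = (-19609 + 50017)*(2*(-188)*(169 - 188) + sqrt(85 + 94)/4) = 30408*(2*(-188)*(-19) + sqrt(179)/4) = 30408*(7144 + sqrt(179)/4) = 217234752 + 7602*sqrt(179)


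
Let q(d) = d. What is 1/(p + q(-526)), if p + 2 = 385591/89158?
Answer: -89158/46689833 ≈ -0.0019096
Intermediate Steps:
p = 207275/89158 (p = -2 + 385591/89158 = 207275/89158 ≈ 2.3248)
1/(p + q(-526)) = 1/(207275/89158 - 526) = 1/(-46689833/89158) = -89158/46689833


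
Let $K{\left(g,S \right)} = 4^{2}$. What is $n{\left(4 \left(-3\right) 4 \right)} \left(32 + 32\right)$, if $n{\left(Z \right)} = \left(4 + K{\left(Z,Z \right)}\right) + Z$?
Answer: $-1792$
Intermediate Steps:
$K{\left(g,S \right)} = 16$
$n{\left(Z \right)} = 20 + Z$ ($n{\left(Z \right)} = \left(4 + 16\right) + Z = 20 + Z$)
$n{\left(4 \left(-3\right) 4 \right)} \left(32 + 32\right) = \left(20 + 4 \left(-3\right) 4\right) \left(32 + 32\right) = \left(20 - 48\right) 64 = \left(-28\right) 64 = -1792$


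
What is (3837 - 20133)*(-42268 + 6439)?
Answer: 583869384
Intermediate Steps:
(3837 - 20133)*(-42268 + 6439) = -16296*(-35829) = 583869384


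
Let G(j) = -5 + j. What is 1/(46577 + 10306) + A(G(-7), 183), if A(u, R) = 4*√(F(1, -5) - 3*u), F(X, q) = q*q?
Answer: 1/56883 + 4*√61 ≈ 31.241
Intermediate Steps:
F(X, q) = q²
A(u, R) = 4*√(25 - 3*u) (A(u, R) = 4*√((-5)² - 3*u) = 4*√(25 - 3*u))
1/(46577 + 10306) + A(G(-7), 183) = 1/(46577 + 10306) + 4*√(25 - 3*(-5 - 7)) = 1/56883 + 4*√(25 - 3*(-12)) = 1/56883 + 4*√(25 + 36) = 1/56883 + 4*√61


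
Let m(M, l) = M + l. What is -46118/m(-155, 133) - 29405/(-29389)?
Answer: 678004406/323279 ≈ 2097.3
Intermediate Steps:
-46118/m(-155, 133) - 29405/(-29389) = -46118/(-155 + 133) - 29405/(-29389) = -46118/(-22) - 29405*(-1/29389) = -46118*(-1/22) + 29405/29389 = 23059/11 + 29405/29389 = 678004406/323279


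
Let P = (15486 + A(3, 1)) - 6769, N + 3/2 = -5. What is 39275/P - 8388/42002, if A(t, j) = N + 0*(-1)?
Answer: 1576564876/365858421 ≈ 4.3092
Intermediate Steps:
N = -13/2 (N = -3/2 - 5 = -13/2 ≈ -6.5000)
A(t, j) = -13/2 (A(t, j) = -13/2 + 0*(-1) = -13/2 + 0 = -13/2)
P = 17421/2 (P = (15486 - 13/2) - 6769 = 30959/2 - 6769 = 17421/2 ≈ 8710.5)
39275/P - 8388/42002 = 39275/(17421/2) - 8388/42002 = 39275*(2/17421) - 8388*1/42002 = 78550/17421 - 4194/21001 = 1576564876/365858421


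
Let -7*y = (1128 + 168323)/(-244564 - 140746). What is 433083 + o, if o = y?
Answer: 1168098644561/2697170 ≈ 4.3308e+5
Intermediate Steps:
y = 169451/2697170 (y = -(1128 + 168323)/(7*(-244564 - 140746)) = -169451/(7*(-385310)) = -169451*(-1)/(7*385310) = -⅐*(-169451/385310) = 169451/2697170 ≈ 0.062825)
o = 169451/2697170 ≈ 0.062825
433083 + o = 433083 + 169451/2697170 = 1168098644561/2697170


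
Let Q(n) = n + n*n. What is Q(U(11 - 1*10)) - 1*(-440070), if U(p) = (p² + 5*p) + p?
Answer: 440126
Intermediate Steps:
U(p) = p² + 6*p
Q(n) = n + n²
Q(U(11 - 1*10)) - 1*(-440070) = ((11 - 1*10)*(6 + (11 - 1*10)))*(1 + (11 - 1*10)*(6 + (11 - 1*10))) - 1*(-440070) = ((11 - 10)*(6 + (11 - 10)))*(1 + (11 - 10)*(6 + (11 - 10))) + 440070 = (1*(6 + 1))*(1 + 1*(6 + 1)) + 440070 = (1*7)*(1 + 1*7) + 440070 = 7*(1 + 7) + 440070 = 7*8 + 440070 = 56 + 440070 = 440126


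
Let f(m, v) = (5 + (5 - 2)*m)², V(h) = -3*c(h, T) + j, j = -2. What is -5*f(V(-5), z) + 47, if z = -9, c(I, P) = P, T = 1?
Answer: -453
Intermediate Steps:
V(h) = -5 (V(h) = -3*1 - 2 = -3 - 2 = -5)
f(m, v) = (5 + 3*m)²
-5*f(V(-5), z) + 47 = -5*(5 + 3*(-5))² + 47 = -5*(5 - 15)² + 47 = -5*(-10)² + 47 = -5*100 + 47 = -500 + 47 = -453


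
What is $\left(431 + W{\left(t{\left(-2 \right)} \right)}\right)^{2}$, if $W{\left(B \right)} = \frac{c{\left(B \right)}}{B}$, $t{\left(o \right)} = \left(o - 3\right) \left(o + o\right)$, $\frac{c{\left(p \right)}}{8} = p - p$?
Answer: $185761$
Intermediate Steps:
$c{\left(p \right)} = 0$ ($c{\left(p \right)} = 8 \left(p - p\right) = 8 \cdot 0 = 0$)
$t{\left(o \right)} = 2 o \left(-3 + o\right)$ ($t{\left(o \right)} = \left(-3 + o\right) 2 o = 2 o \left(-3 + o\right)$)
$W{\left(B \right)} = 0$ ($W{\left(B \right)} = \frac{0}{B} = 0$)
$\left(431 + W{\left(t{\left(-2 \right)} \right)}\right)^{2} = \left(431 + 0\right)^{2} = 431^{2} = 185761$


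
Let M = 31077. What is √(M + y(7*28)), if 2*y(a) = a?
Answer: 5*√1247 ≈ 176.56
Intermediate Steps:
y(a) = a/2
√(M + y(7*28)) = √(31077 + (7*28)/2) = √(31077 + (½)*196) = √(31077 + 98) = √31175 = 5*√1247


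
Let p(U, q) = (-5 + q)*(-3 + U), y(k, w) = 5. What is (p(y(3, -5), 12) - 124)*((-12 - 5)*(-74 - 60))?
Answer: -250580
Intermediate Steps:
(p(y(3, -5), 12) - 124)*((-12 - 5)*(-74 - 60)) = ((15 - 5*5 - 3*12 + 5*12) - 124)*((-12 - 5)*(-74 - 60)) = ((15 - 25 - 36 + 60) - 124)*(-17*(-134)) = (14 - 124)*2278 = -110*2278 = -250580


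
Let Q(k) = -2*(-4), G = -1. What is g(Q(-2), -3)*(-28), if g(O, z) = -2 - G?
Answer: 28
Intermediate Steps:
Q(k) = 8
g(O, z) = -1 (g(O, z) = -2 - 1*(-1) = -2 + 1 = -1)
g(Q(-2), -3)*(-28) = -1*(-28) = 28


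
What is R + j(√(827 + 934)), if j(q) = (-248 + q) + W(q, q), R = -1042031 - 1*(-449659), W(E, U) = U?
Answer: -592620 + 2*√1761 ≈ -5.9254e+5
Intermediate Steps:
R = -592372 (R = -1042031 + 449659 = -592372)
j(q) = -248 + 2*q (j(q) = (-248 + q) + q = -248 + 2*q)
R + j(√(827 + 934)) = -592372 + (-248 + 2*√(827 + 934)) = -592372 + (-248 + 2*√1761) = -592620 + 2*√1761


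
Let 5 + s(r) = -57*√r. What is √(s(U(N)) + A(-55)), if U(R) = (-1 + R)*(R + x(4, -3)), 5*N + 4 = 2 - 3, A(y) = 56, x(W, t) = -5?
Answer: √(51 - 114*√3) ≈ 12.102*I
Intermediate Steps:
N = -1 (N = -⅘ + (2 - 3)/5 = -⅘ + (⅕)*(-1) = -⅘ - ⅕ = -1)
U(R) = (-1 + R)*(-5 + R) (U(R) = (-1 + R)*(R - 5) = (-1 + R)*(-5 + R))
s(r) = -5 - 57*√r
√(s(U(N)) + A(-55)) = √((-5 - 57*√(5 + (-1)² - 6*(-1))) + 56) = √((-5 - 57*√(5 + 1 + 6)) + 56) = √((-5 - 114*√3) + 56) = √(51 - 114*√3)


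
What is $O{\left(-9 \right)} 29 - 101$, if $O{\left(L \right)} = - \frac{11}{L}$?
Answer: $- \frac{590}{9} \approx -65.556$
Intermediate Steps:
$O{\left(-9 \right)} 29 - 101 = - \frac{11}{-9} \cdot 29 - 101 = \left(-11\right) \left(- \frac{1}{9}\right) 29 - 101 = \frac{11}{9} \cdot 29 - 101 = \frac{319}{9} - 101 = - \frac{590}{9}$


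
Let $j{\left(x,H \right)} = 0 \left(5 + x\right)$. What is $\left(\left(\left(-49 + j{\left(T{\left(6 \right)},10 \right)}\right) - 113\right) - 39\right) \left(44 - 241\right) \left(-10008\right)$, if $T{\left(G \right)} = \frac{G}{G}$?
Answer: $-396286776$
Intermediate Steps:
$T{\left(G \right)} = 1$
$j{\left(x,H \right)} = 0$
$\left(\left(\left(-49 + j{\left(T{\left(6 \right)},10 \right)}\right) - 113\right) - 39\right) \left(44 - 241\right) \left(-10008\right) = \left(\left(\left(-49 + 0\right) - 113\right) - 39\right) \left(44 - 241\right) \left(-10008\right) = \left(\left(-49 - 113\right) - 39\right) \left(-197\right) \left(-10008\right) = \left(-162 - 39\right) \left(-197\right) \left(-10008\right) = \left(-201\right) \left(-197\right) \left(-10008\right) = 39597 \left(-10008\right) = -396286776$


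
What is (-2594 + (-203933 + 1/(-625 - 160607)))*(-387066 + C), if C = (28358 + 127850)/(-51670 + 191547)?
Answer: 901422019852284851305/11276324232 ≈ 7.9939e+10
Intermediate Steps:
C = 156208/139877 ≈ 1.1168
(-2594 + (-203933 + 1/(-625 - 160607)))*(-387066 + C) = (-2594 + (-203933 + 1/(-625 - 160607)))*(-387066 + 156208/139877) = (-2594 + (-203933 + 1/(-161232)))*(-54141474674/139877) = (-2594 + (-203933 - 1/161232))*(-54141474674/139877) = (-2594 - 32880525457/161232)*(-54141474674/139877) = -33298761265/161232*(-54141474674/139877) = 901422019852284851305/11276324232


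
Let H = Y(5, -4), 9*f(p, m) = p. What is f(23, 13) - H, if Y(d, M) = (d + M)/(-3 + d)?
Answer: 37/18 ≈ 2.0556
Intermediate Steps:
f(p, m) = p/9
Y(d, M) = (M + d)/(-3 + d)
H = ½ (H = (-4 + 5)/(-3 + 5) = 1/2 = (½)*1 = ½ ≈ 0.50000)
f(23, 13) - H = (⅑)*23 - 1*½ = 23/9 - ½ = 37/18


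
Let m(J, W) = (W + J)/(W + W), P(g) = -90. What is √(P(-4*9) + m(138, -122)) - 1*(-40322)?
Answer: 40322 + I*√335134/61 ≈ 40322.0 + 9.4903*I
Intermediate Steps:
m(J, W) = (J + W)/(2*W) (m(J, W) = (J + W)/((2*W)) = (J + W)*(1/(2*W)) = (J + W)/(2*W))
√(P(-4*9) + m(138, -122)) - 1*(-40322) = √(-90 + (½)*(138 - 122)/(-122)) - 1*(-40322) = √(-90 + (½)*(-1/122)*16) + 40322 = √(-90 - 4/61) + 40322 = √(-5494/61) + 40322 = I*√335134/61 + 40322 = 40322 + I*√335134/61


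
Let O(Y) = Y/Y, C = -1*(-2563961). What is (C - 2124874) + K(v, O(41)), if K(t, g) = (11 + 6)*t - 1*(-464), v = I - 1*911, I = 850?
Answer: 438514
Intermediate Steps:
C = 2563961
O(Y) = 1
v = -61 (v = 850 - 1*911 = 850 - 911 = -61)
K(t, g) = 464 + 17*t (K(t, g) = 17*t + 464 = 464 + 17*t)
(C - 2124874) + K(v, O(41)) = (2563961 - 2124874) + (464 + 17*(-61)) = 439087 + (464 - 1037) = 439087 - 573 = 438514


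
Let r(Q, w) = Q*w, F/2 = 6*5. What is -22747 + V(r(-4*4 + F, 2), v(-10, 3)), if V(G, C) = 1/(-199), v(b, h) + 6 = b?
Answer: -4526654/199 ≈ -22747.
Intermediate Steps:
v(b, h) = -6 + b
F = 60 (F = 2*(6*5) = 2*30 = 60)
V(G, C) = -1/199
-22747 + V(r(-4*4 + F, 2), v(-10, 3)) = -22747 - 1/199 = -4526654/199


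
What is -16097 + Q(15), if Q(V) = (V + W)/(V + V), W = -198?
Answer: -161031/10 ≈ -16103.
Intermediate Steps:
Q(V) = (-198 + V)/(2*V) (Q(V) = (V - 198)/(V + V) = (-198 + V)/((2*V)) = (-198 + V)*(1/(2*V)) = (-198 + V)/(2*V))
-16097 + Q(15) = -16097 + (1/2)*(-198 + 15)/15 = -16097 + (1/2)*(1/15)*(-183) = -16097 - 61/10 = -161031/10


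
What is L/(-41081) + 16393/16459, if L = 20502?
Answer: 335998415/676152179 ≈ 0.49693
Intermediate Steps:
L/(-41081) + 16393/16459 = 20502/(-41081) + 16393/16459 = 20502*(-1/41081) + 16393*(1/16459) = -20502/41081 + 16393/16459 = 335998415/676152179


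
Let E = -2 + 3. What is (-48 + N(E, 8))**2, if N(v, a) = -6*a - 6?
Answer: 10404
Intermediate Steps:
E = 1
N(v, a) = -6 - 6*a
(-48 + N(E, 8))**2 = (-48 + (-6 - 6*8))**2 = (-48 + (-6 - 48))**2 = (-48 - 54)**2 = (-102)**2 = 10404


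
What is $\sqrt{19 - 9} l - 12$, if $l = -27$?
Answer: $-12 - 27 \sqrt{10} \approx -97.381$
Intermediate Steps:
$\sqrt{19 - 9} l - 12 = \sqrt{19 - 9} \left(-27\right) - 12 = \sqrt{10} \left(-27\right) - 12 = - 27 \sqrt{10} - 12 = -12 - 27 \sqrt{10}$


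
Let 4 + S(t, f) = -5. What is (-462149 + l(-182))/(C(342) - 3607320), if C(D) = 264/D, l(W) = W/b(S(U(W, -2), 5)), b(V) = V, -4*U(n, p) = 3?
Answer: 79024021/616851588 ≈ 0.12811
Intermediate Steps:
U(n, p) = -¾ (U(n, p) = -¼*3 = -¾)
S(t, f) = -9 (S(t, f) = -4 - 5 = -9)
l(W) = -W/9 (l(W) = W/(-9) = W*(-⅑) = -W/9)
(-462149 + l(-182))/(C(342) - 3607320) = (-462149 - ⅑*(-182))/(264/342 - 3607320) = (-462149 + 182/9)/(264*(1/342) - 3607320) = -4159159/(9*(44/57 - 3607320)) = -4159159/(9*(-205617196/57)) = -4159159/9*(-57/205617196) = 79024021/616851588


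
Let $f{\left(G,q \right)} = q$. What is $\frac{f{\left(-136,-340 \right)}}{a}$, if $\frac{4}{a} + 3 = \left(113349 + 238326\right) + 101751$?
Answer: $-38540955$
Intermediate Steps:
$a = \frac{4}{453423}$ ($a = \frac{4}{-3 + \left(\left(113349 + 238326\right) + 101751\right)} = \frac{4}{-3 + \left(351675 + 101751\right)} = \frac{4}{-3 + 453426} = \frac{4}{453423} \approx 8.8218 \cdot 10^{-6}$)
$\frac{f{\left(-136,-340 \right)}}{a} = - \frac{340}{\frac{4}{453423}} = \left(-340\right) \frac{453423}{4} = -38540955$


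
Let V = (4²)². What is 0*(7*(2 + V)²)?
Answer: 0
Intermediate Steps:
V = 256 (V = 16² = 256)
0*(7*(2 + V)²) = 0*(7*(2 + 256)²) = 0*(7*258²) = 0*(7*66564) = 0*465948 = 0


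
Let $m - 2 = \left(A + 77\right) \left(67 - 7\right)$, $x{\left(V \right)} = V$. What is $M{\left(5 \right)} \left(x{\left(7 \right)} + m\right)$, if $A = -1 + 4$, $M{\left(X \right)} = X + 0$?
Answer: $24045$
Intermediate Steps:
$M{\left(X \right)} = X$
$A = 3$
$m = 4802$ ($m = 2 + \left(3 + 77\right) \left(67 - 7\right) = 2 + 80 \cdot 60 = 2 + 4800 = 4802$)
$M{\left(5 \right)} \left(x{\left(7 \right)} + m\right) = 5 \left(7 + 4802\right) = 5 \cdot 4809 = 24045$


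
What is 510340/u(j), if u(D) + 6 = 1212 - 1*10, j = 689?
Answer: 127585/299 ≈ 426.71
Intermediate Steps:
u(D) = 1196 (u(D) = -6 + (1212 - 1*10) = -6 + (1212 - 10) = -6 + 1202 = 1196)
510340/u(j) = 510340/1196 = 510340*(1/1196) = 127585/299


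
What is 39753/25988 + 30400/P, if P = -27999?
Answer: 323009047/727638012 ≈ 0.44391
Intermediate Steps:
39753/25988 + 30400/P = 39753/25988 + 30400/(-27999) = 39753*(1/25988) + 30400*(-1/27999) = 39753/25988 - 30400/27999 = 323009047/727638012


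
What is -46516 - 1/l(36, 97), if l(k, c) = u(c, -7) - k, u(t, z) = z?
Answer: -2000187/43 ≈ -46516.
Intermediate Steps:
l(k, c) = -7 - k
-46516 - 1/l(36, 97) = -46516 - 1/(-7 - 1*36) = -46516 - 1/(-7 - 36) = -46516 - 1/(-43) = -46516 - 1*(-1/43) = -46516 + 1/43 = -2000187/43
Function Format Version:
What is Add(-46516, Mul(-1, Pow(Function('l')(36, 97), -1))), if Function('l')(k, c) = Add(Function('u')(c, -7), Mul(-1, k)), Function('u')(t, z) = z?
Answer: Rational(-2000187, 43) ≈ -46516.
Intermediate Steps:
Function('l')(k, c) = Add(-7, Mul(-1, k))
Add(-46516, Mul(-1, Pow(Function('l')(36, 97), -1))) = Add(-46516, Mul(-1, Pow(Add(-7, Mul(-1, 36)), -1))) = Add(-46516, Mul(-1, Pow(Add(-7, -36), -1))) = Add(-46516, Mul(-1, Pow(-43, -1))) = Add(-46516, Mul(-1, Rational(-1, 43))) = Add(-46516, Rational(1, 43)) = Rational(-2000187, 43)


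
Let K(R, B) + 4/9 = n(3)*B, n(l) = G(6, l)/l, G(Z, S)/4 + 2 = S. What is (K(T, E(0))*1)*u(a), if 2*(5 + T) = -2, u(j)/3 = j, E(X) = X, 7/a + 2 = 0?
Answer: 14/3 ≈ 4.6667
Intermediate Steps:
a = -7/2 (a = 7/(-2 + 0) = 7/(-2) = 7*(-½) = -7/2 ≈ -3.5000)
G(Z, S) = -8 + 4*S
n(l) = (-8 + 4*l)/l
u(j) = 3*j
T = -6 (T = -5 + (½)*(-2) = -5 - 1 = -6)
K(R, B) = -4/9 + 4*B/3 (K(R, B) = -4/9 + (4 - 8/3)*B = -4/9 + 4*B/3)
(K(T, E(0))*1)*u(a) = ((-4/9 + (4/3)*0)*1)*(3*(-7/2)) = ((-4/9 + 0)*1)*(-21/2) = -4/9*1*(-21/2) = -4/9*(-21/2) = 14/3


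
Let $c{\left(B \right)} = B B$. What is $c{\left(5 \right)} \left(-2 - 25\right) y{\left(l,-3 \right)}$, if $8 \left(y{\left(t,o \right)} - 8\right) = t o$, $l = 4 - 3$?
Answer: $- \frac{41175}{8} \approx -5146.9$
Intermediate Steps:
$l = 1$
$c{\left(B \right)} = B^{2}$
$y{\left(t,o \right)} = 8 + \frac{o t}{8}$ ($y{\left(t,o \right)} = 8 + \frac{t o}{8} = 8 + \frac{o t}{8}$)
$c{\left(5 \right)} \left(-2 - 25\right) y{\left(l,-3 \right)} = 5^{2} \left(-2 - 25\right) \left(8 + \frac{1}{8} \left(-3\right) 1\right) = 25 \left(-2 - 25\right) \left(8 - \frac{3}{8}\right) = 25 \left(-27\right) \frac{61}{8} = \left(-675\right) \frac{61}{8} = - \frac{41175}{8}$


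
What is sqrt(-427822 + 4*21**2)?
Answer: I*sqrt(426058) ≈ 652.73*I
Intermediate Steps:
sqrt(-427822 + 4*21**2) = sqrt(-427822 + 4*441) = sqrt(-427822 + 1764) = sqrt(-426058) = I*sqrt(426058)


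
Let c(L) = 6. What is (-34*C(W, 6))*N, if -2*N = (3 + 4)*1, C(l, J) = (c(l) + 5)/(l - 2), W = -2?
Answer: -1309/4 ≈ -327.25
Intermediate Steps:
C(l, J) = 11/(-2 + l) (C(l, J) = (6 + 5)/(l - 2) = 11/(-2 + l))
N = -7/2 (N = -(3 + 4)/2 = -7/2 ≈ -3.5000)
(-34*C(W, 6))*N = -374/(-2 - 2)*(-7/2) = -374/(-4)*(-7/2) = -374*(-1)/4*(-7/2) = -34*(-11/4)*(-7/2) = (187/2)*(-7/2) = -1309/4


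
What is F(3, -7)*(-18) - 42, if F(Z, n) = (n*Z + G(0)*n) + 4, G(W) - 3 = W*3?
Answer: 642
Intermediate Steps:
G(W) = 3 + 3*W (G(W) = 3 + W*3 = 3 + 3*W)
F(Z, n) = 4 + 3*n + Z*n (F(Z, n) = (n*Z + (3 + 3*0)*n) + 4 = (Z*n + (3 + 0)*n) + 4 = (Z*n + 3*n) + 4 = (3*n + Z*n) + 4 = 4 + 3*n + Z*n)
F(3, -7)*(-18) - 42 = (4 + 3*(-7) + 3*(-7))*(-18) - 42 = (4 - 21 - 21)*(-18) - 42 = -38*(-18) - 42 = 684 - 42 = 642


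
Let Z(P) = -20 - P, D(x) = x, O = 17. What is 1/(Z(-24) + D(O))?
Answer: 1/21 ≈ 0.047619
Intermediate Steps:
1/(Z(-24) + D(O)) = 1/((-20 - 1*(-24)) + 17) = 1/((-20 + 24) + 17) = 1/(4 + 17) = 1/21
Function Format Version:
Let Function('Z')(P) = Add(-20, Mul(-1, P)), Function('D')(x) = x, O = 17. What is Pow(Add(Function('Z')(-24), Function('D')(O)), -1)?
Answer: Rational(1, 21) ≈ 0.047619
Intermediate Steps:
Pow(Add(Function('Z')(-24), Function('D')(O)), -1) = Pow(Add(Add(-20, Mul(-1, -24)), 17), -1) = Pow(Add(Add(-20, 24), 17), -1) = Pow(Add(4, 17), -1) = Pow(21, -1) = Rational(1, 21)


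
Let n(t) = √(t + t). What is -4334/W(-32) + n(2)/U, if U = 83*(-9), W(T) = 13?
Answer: -3237524/9711 ≈ -333.39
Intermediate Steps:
n(t) = √2*√t (n(t) = √(2*t) = √2*√t)
U = -747
-4334/W(-32) + n(2)/U = -4334/13 + (√2*√2)/(-747) = -4334*1/13 + 2*(-1/747) = -4334/13 - 2/747 = -3237524/9711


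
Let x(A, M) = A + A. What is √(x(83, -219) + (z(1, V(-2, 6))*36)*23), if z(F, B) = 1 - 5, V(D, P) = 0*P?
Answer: 11*I*√26 ≈ 56.089*I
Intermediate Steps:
V(D, P) = 0
x(A, M) = 2*A
z(F, B) = -4
√(x(83, -219) + (z(1, V(-2, 6))*36)*23) = √(2*83 - 4*36*23) = √(166 - 144*23) = √(166 - 3312) = √(-3146) = 11*I*√26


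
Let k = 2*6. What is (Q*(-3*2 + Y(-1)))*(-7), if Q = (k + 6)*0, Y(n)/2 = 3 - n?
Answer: 0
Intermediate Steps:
k = 12
Y(n) = 6 - 2*n (Y(n) = 2*(3 - n) = 6 - 2*n)
Q = 0 (Q = (12 + 6)*0 = 18*0 = 0)
(Q*(-3*2 + Y(-1)))*(-7) = (0*(-3*2 + (6 - 2*(-1))))*(-7) = (0*(-6 + (6 + 2)))*(-7) = (0*(-6 + 8))*(-7) = (0*2)*(-7) = 0*(-7) = 0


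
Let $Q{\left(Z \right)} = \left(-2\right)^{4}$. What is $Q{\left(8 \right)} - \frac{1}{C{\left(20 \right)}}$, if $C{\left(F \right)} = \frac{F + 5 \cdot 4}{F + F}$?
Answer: $15$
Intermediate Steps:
$Q{\left(Z \right)} = 16$
$C{\left(F \right)} = \frac{20 + F}{2 F}$ ($C{\left(F \right)} = \frac{F + 20}{2 F} = \left(20 + F\right) \frac{1}{2 F} = \frac{20 + F}{2 F}$)
$Q{\left(8 \right)} - \frac{1}{C{\left(20 \right)}} = 16 - \frac{1}{\frac{1}{2} \cdot \frac{1}{20} \left(20 + 20\right)} = 16 - \frac{1}{\frac{1}{2} \cdot \frac{1}{20} \cdot 40} = 16 - 1^{-1} = 16 - 1 = 15$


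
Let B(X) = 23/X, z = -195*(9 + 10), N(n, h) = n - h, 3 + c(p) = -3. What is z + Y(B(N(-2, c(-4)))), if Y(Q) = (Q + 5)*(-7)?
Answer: -15121/4 ≈ -3780.3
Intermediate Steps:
c(p) = -6 (c(p) = -3 - 3 = -6)
z = -3705 (z = -195*19 = -3705)
Y(Q) = -35 - 7*Q (Y(Q) = (5 + Q)*(-7) = -35 - 7*Q)
z + Y(B(N(-2, c(-4)))) = -3705 + (-35 - 161/(-2 - 1*(-6))) = -3705 + (-35 - 161/(-2 + 6)) = -3705 + (-35 - 161/4) = -3705 - 301/4 = -15121/4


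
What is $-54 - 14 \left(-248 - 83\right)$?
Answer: $4580$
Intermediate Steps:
$-54 - 14 \left(-248 - 83\right) = -54 - -4634 = -54 + 4634 = 4580$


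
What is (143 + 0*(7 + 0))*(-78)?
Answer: -11154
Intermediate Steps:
(143 + 0*(7 + 0))*(-78) = (143 + 0*7)*(-78) = (143 + 0)*(-78) = 143*(-78) = -11154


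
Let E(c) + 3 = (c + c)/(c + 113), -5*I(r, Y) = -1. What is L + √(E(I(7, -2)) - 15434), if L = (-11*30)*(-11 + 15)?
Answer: -1320 + I*√1236333610/283 ≈ -1320.0 + 124.25*I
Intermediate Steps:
I(r, Y) = ⅕ (I(r, Y) = -⅕*(-1) = ⅕)
E(c) = -3 + 2*c/(113 + c) (E(c) = -3 + (c + c)/(c + 113) = -3 + (2*c)/(113 + c) = -3 + 2*c/(113 + c))
L = -1320 (L = -330*4 = -1320)
L + √(E(I(7, -2)) - 15434) = -1320 + √((-339 - 1*⅕)/(113 + ⅕) - 15434) = -1320 + √((-339 - ⅕)/(566/5) - 15434) = -1320 + √((5/566)*(-1696/5) - 15434) = -1320 + √(-848/283 - 15434) = -1320 + √(-4368670/283) = -1320 + I*√1236333610/283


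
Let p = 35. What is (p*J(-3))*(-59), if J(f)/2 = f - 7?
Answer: 41300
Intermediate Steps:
J(f) = -14 + 2*f (J(f) = 2*(f - 7) = 2*(-7 + f) = -14 + 2*f)
(p*J(-3))*(-59) = (35*(-14 + 2*(-3)))*(-59) = (35*(-14 - 6))*(-59) = (35*(-20))*(-59) = -700*(-59) = 41300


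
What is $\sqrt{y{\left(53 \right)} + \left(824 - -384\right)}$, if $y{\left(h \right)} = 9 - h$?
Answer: $2 \sqrt{291} \approx 34.117$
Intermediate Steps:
$\sqrt{y{\left(53 \right)} + \left(824 - -384\right)} = \sqrt{\left(9 - 53\right) + \left(824 - -384\right)} = \sqrt{\left(9 - 53\right) + \left(824 + 384\right)} = \sqrt{-44 + 1208} = \sqrt{1164} = 2 \sqrt{291}$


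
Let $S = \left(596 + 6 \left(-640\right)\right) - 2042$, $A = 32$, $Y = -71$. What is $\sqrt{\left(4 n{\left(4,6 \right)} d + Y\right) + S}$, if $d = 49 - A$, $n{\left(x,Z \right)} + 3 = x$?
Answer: $i \sqrt{5289} \approx 72.725 i$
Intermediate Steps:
$n{\left(x,Z \right)} = -3 + x$
$d = 17$ ($d = 49 - 32 = 17$)
$S = -5286$ ($S = \left(596 - 3840\right) - 2042 = -3244 - 2042 = -5286$)
$\sqrt{\left(4 n{\left(4,6 \right)} d + Y\right) + S} = \sqrt{\left(4 \left(-3 + 4\right) 17 - 71\right) - 5286} = \sqrt{\left(4 \cdot 1 \cdot 17 - 71\right) - 5286} = \sqrt{\left(4 \cdot 17 - 71\right) - 5286} = \sqrt{\left(68 - 71\right) - 5286} = \sqrt{-3 - 5286} = \sqrt{-5289} = i \sqrt{5289}$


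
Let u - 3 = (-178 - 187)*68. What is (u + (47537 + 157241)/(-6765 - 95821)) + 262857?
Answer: 12209683331/51293 ≈ 2.3804e+5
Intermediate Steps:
u = -24817 (u = 3 + (-178 - 187)*68 = 3 - 365*68 = 3 - 24820 = -24817)
(u + (47537 + 157241)/(-6765 - 95821)) + 262857 = (-24817 + (47537 + 157241)/(-6765 - 95821)) + 262857 = (-24817 + 204778/(-102586)) + 262857 = (-24817 + 204778*(-1/102586)) + 262857 = (-24817 - 102389/51293) + 262857 = -1273040770/51293 + 262857 = 12209683331/51293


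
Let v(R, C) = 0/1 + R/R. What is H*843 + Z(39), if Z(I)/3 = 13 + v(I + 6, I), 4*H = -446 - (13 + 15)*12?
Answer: -329529/2 ≈ -1.6476e+5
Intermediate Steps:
H = -391/2 (H = (-446 - (13 + 15)*12)/4 = (-446 - 28*12)/4 = (-446 - 1*336)/4 = (-446 - 336)/4 = (¼)*(-782) = -391/2 ≈ -195.50)
v(R, C) = 1 (v(R, C) = 0*1 + 1 = 0 + 1 = 1)
Z(I) = 42 (Z(I) = 3*(13 + 1) = 3*14 = 42)
H*843 + Z(39) = -391/2*843 + 42 = -329613/2 + 42 = -329529/2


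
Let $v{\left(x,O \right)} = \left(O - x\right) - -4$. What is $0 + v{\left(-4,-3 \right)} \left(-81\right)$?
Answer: $-405$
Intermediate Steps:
$v{\left(x,O \right)} = 4 + O - x$ ($v{\left(x,O \right)} = \left(O - x\right) + 4 = 4 + O - x$)
$0 + v{\left(-4,-3 \right)} \left(-81\right) = 0 + \left(4 - 3 - -4\right) \left(-81\right) = 0 + \left(4 - 3 + 4\right) \left(-81\right) = 0 + 5 \left(-81\right) = 0 - 405 = -405$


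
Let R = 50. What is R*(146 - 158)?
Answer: -600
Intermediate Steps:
R*(146 - 158) = 50*(146 - 158) = 50*(-12) = -600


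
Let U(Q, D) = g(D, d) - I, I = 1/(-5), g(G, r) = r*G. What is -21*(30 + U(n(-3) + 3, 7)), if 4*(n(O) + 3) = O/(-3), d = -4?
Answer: -231/5 ≈ -46.200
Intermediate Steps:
g(G, r) = G*r
I = -⅕ ≈ -0.20000
n(O) = -3 - O/12 (n(O) = -3 + (O/(-3))/4 = -3 + (O*(-⅓))/4 = -3 + (-O/3)/4 = -3 - O/12)
U(Q, D) = ⅕ - 4*D (U(Q, D) = D*(-4) - 1*(-⅕) = -4*D + ⅕ = ⅕ - 4*D)
-21*(30 + U(n(-3) + 3, 7)) = -21*(30 + (⅕ - 4*7)) = -21*(30 + (⅕ - 28)) = -21*(30 - 139/5) = -21*11/5 = -231/5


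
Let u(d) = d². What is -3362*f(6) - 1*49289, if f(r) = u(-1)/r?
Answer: -149548/3 ≈ -49849.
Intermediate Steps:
f(r) = 1/r (f(r) = (-1)²/r = 1/r)
-3362*f(6) - 1*49289 = -3362/6 - 1*49289 = -3362*⅙ - 49289 = -1681/3 - 49289 = -149548/3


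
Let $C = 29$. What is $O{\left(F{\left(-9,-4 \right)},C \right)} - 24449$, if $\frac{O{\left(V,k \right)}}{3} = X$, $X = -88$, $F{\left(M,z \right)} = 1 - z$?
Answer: $-24713$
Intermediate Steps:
$O{\left(V,k \right)} = -264$ ($O{\left(V,k \right)} = 3 \left(-88\right) = -264$)
$O{\left(F{\left(-9,-4 \right)},C \right)} - 24449 = -264 - 24449 = -24713$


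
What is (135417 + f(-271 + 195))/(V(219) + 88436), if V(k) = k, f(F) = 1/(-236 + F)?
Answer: 6035729/3951480 ≈ 1.5275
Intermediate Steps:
(135417 + f(-271 + 195))/(V(219) + 88436) = (135417 + 1/(-236 + (-271 + 195)))/(219 + 88436) = (135417 + 1/(-236 - 76))/88655 = (135417 + 1/(-312))*(1/88655) = (135417 - 1/312)*(1/88655) = (42250103/312)*(1/88655) = 6035729/3951480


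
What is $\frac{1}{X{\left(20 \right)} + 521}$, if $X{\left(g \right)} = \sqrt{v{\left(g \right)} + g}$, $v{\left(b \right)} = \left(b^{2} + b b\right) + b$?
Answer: $\frac{521}{270601} - \frac{2 \sqrt{210}}{270601} \approx 0.0018182$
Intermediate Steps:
$v{\left(b \right)} = b + 2 b^{2}$ ($v{\left(b \right)} = \left(b^{2} + b^{2}\right) + b = 2 b^{2} + b = b + 2 b^{2}$)
$X{\left(g \right)} = \sqrt{g + g \left(1 + 2 g\right)}$ ($X{\left(g \right)} = \sqrt{g \left(1 + 2 g\right) + g} = \sqrt{g + g \left(1 + 2 g\right)}$)
$\frac{1}{X{\left(20 \right)} + 521} = \frac{1}{\sqrt{2} \sqrt{20 \left(1 + 20\right)} + 521} = \frac{1}{\sqrt{2} \sqrt{20 \cdot 21} + 521} = \frac{1}{\sqrt{2} \sqrt{420} + 521} = \frac{1}{\sqrt{2} \cdot 2 \sqrt{105} + 521} = \frac{1}{2 \sqrt{210} + 521} = \frac{1}{521 + 2 \sqrt{210}}$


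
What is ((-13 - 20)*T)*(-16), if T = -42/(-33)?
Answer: 672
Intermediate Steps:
T = 14/11 (T = -42*(-1/33) = 14/11 ≈ 1.2727)
((-13 - 20)*T)*(-16) = ((-13 - 20)*(14/11))*(-16) = -33*14/11*(-16) = -42*(-16) = 672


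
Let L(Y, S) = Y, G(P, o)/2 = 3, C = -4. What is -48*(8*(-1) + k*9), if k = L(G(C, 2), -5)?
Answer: -2208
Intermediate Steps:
G(P, o) = 6 (G(P, o) = 2*3 = 6)
k = 6
-48*(8*(-1) + k*9) = -48*(8*(-1) + 6*9) = -48*(-8 + 54) = -48*46 = -2208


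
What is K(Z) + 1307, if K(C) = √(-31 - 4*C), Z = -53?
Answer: 1307 + √181 ≈ 1320.5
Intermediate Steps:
K(Z) + 1307 = √(-31 - 4*(-53)) + 1307 = √(-31 + 212) + 1307 = √181 + 1307 = 1307 + √181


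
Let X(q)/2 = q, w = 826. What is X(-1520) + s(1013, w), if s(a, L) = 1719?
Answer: -1321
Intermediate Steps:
X(q) = 2*q
X(-1520) + s(1013, w) = 2*(-1520) + 1719 = -3040 + 1719 = -1321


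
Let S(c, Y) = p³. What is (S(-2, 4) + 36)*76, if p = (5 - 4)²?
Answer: 2812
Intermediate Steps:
p = 1 (p = 1² = 1)
S(c, Y) = 1 (S(c, Y) = 1³ = 1)
(S(-2, 4) + 36)*76 = (1 + 36)*76 = 37*76 = 2812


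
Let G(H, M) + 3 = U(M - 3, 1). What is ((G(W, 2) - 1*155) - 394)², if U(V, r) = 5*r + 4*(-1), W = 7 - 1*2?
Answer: 303601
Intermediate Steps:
W = 5 (W = 7 - 2 = 5)
U(V, r) = -4 + 5*r (U(V, r) = 5*r - 4 = -4 + 5*r)
G(H, M) = -2 (G(H, M) = -3 + (-4 + 5*1) = -3 + (-4 + 5) = -3 + 1 = -2)
((G(W, 2) - 1*155) - 394)² = ((-2 - 1*155) - 394)² = ((-2 - 155) - 394)² = (-157 - 394)² = (-551)² = 303601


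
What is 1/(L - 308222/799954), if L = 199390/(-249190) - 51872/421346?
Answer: -2099783450308799/2747697611925044 ≈ -0.76420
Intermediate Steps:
L = -4846908131/5249760487 (L = 199390*(-1/249190) - 51872*1/421346 = -19939/24919 - 25936/210673 = -4846908131/5249760487 ≈ -0.92326)
1/(L - 308222/799954) = 1/(-4846908131/5249760487 - 308222/799954) = 1/(-4846908131/5249760487 - 308222*1/799954) = 1/(-4846908131/5249760487 - 154111/399977) = 1/(-2747697611925044/2099783450308799) = -2099783450308799/2747697611925044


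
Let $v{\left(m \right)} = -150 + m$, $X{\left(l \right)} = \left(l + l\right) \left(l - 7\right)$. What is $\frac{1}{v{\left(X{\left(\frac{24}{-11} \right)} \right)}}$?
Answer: $- \frac{121}{13302} \approx -0.0090964$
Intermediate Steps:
$X{\left(l \right)} = 2 l \left(-7 + l\right)$
$\frac{1}{v{\left(X{\left(\frac{24}{-11} \right)} \right)}} = \frac{1}{-150 + 2 \frac{24}{-11} \left(-7 + \frac{24}{-11}\right)} = \frac{1}{-150 + 2 \cdot 24 \left(- \frac{1}{11}\right) \left(-7 + 24 \left(- \frac{1}{11}\right)\right)} = \frac{1}{-150 + 2 \left(- \frac{24}{11}\right) \left(-7 - \frac{24}{11}\right)} = \frac{1}{-150 + 2 \left(- \frac{24}{11}\right) \left(- \frac{101}{11}\right)} = \frac{1}{-150 + \frac{4848}{121}} = \frac{1}{- \frac{13302}{121}} = - \frac{121}{13302}$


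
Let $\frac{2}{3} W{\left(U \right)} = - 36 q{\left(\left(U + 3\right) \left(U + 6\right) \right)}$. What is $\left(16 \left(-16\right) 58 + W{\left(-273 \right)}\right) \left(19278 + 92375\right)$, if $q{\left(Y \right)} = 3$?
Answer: $-1675911530$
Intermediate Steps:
$W{\left(U \right)} = -162$ ($W{\left(U \right)} = \frac{3 \left(\left(-36\right) 3\right)}{2} = \frac{3}{2} \left(-108\right) = -162$)
$\left(16 \left(-16\right) 58 + W{\left(-273 \right)}\right) \left(19278 + 92375\right) = \left(16 \left(-16\right) 58 - 162\right) \left(19278 + 92375\right) = \left(\left(-256\right) 58 - 162\right) 111653 = \left(-14848 - 162\right) 111653 = \left(-15010\right) 111653 = -1675911530$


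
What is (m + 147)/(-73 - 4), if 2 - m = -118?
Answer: -267/77 ≈ -3.4675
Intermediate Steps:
m = 120 (m = 2 - 1*(-118) = 2 + 118 = 120)
(m + 147)/(-73 - 4) = (120 + 147)/(-73 - 4) = 267/(-77) = 267*(-1/77) = -267/77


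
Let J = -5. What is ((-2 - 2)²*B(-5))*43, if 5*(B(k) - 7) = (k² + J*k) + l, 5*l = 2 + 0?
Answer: 293776/25 ≈ 11751.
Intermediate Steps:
l = ⅖ (l = (2 + 0)/5 = (⅕)*2 = ⅖ ≈ 0.40000)
B(k) = 177/25 - k + k²/5 (B(k) = 7 + ((k² - 5*k) + ⅖)/5 = 7 + (⅖ + k² - 5*k)/5 = 7 + (2/25 - k + k²/5) = 177/25 - k + k²/5)
((-2 - 2)²*B(-5))*43 = ((-2 - 2)²*(177/25 - 1*(-5) + (⅕)*(-5)²))*43 = ((-4)²*(177/25 + 5 + (⅕)*25))*43 = (16*(177/25 + 5 + 5))*43 = (16*(427/25))*43 = (6832/25)*43 = 293776/25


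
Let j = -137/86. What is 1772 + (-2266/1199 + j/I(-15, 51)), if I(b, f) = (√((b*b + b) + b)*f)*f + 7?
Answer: 21889736155252283/12366313404604 - 356337*√195/113452416556 ≈ 1770.1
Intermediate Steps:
I(b, f) = 7 + f²*√(b² + 2*b) (I(b, f) = (√((b² + b) + b)*f)*f + 7 = (√((b + b²) + b)*f)*f + 7 = (√(b² + 2*b)*f)*f + 7 = (f*√(b² + 2*b))*f + 7 = f²*√(b² + 2*b) + 7 = 7 + f²*√(b² + 2*b))
j = -137/86 (j = -137*1/86 = -137/86 ≈ -1.5930)
1772 + (-2266/1199 + j/I(-15, 51)) = 1772 + (-2266/1199 - 137/(86*(7 + 51²*√(-15*(2 - 15))))) = 1772 + (-2266*1/1199 - 137/(86*(7 + 2601*√(-15*(-13))))) = 1772 + (-206/109 - 137/(86*(7 + 2601*√195))) = 192942/109 - 137/(86*(7 + 2601*√195))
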